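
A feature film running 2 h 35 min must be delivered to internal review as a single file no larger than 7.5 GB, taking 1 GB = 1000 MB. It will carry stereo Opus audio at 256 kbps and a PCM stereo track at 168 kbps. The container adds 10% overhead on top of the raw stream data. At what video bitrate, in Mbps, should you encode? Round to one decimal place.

5.4 Mbps

Budget: 7.5 GB = 60000.0 Mb.
Stream payload after overhead: 60000.0 / 1.10 = 54545.5 Mb.
2 h 35 min = 155 min = 9300 s
Total bitrate budget: 54545.5 Mb / 9300 s = 5.865 Mbps.
Audio total: 256 + 168 = 424 kbps = 0.424 Mbps.
Video: 5.865 − 0.424 = 5.441 Mbps.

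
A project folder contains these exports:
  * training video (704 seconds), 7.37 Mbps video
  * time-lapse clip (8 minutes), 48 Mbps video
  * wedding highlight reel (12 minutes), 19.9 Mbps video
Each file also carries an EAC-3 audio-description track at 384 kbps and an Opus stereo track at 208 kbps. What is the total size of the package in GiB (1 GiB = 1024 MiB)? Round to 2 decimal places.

Audio total: 384 + 208 = 592 kbps = 0.592 Mbps.
training video: 7.962 Mbps × 704 s = 5605.2 Mb
time-lapse clip: 48.592 Mbps × 480 s = 23324.2 Mb
wedding highlight reel: 20.492 Mbps × 720 s = 14754.2 Mb
Total: 43683.6 Mb = 5460.5 MB.
= 5.085 GiB.

5.09 GiB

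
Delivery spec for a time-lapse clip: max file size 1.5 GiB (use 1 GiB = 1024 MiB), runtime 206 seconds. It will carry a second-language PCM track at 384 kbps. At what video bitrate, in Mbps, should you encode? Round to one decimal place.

62.2 Mbps

Budget: 1.5 GiB = 12884.9 Mb.
Total bitrate budget: 12884.9 Mb / 206 s = 62.548 Mbps.
Audio: 384 kbps = 0.384 Mbps.
Video: 62.548 − 0.384 = 62.164 Mbps.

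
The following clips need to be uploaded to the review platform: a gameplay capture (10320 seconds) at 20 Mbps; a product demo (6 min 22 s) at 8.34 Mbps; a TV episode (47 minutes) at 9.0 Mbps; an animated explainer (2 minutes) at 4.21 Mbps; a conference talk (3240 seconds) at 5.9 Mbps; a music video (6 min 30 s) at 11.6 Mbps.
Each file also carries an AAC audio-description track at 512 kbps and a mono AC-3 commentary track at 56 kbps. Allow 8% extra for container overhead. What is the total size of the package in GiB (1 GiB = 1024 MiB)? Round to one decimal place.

Audio total: 512 + 56 = 568 kbps = 0.568 Mbps.
gameplay capture: 20.568 Mbps × 10320 s × 1.08 = 229242.7 Mb
product demo: 8.908 Mbps × 382 s × 1.08 = 3675.1 Mb
TV episode: 9.568 Mbps × 2820 s × 1.08 = 29140.3 Mb
animated explainer: 4.778 Mbps × 120 s × 1.08 = 619.2 Mb
conference talk: 6.468 Mbps × 3240 s × 1.08 = 22632.8 Mb
music video: 12.168 Mbps × 390 s × 1.08 = 5125.2 Mb
Total: 290435.3 Mb = 36304.4 MB.
= 33.81 GiB.

33.8 GiB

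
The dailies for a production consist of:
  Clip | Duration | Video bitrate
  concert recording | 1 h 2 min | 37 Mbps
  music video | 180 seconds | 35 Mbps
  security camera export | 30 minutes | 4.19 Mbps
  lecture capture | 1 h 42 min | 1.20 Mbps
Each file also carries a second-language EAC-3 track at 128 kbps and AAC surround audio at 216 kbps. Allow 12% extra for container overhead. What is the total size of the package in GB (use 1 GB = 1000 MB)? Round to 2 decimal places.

Audio total: 128 + 216 = 344 kbps = 0.344 Mbps.
concert recording: 37.344 Mbps × 3720 s × 1.12 = 155590.0 Mb
music video: 35.344 Mbps × 180 s × 1.12 = 7125.4 Mb
security camera export: 4.534 Mbps × 1800 s × 1.12 = 9140.5 Mb
lecture capture: 1.544 Mbps × 6120 s × 1.12 = 10583.2 Mb
Total: 182439.1 Mb = 22804.9 MB.
= 22.80 GB.

22.80 GB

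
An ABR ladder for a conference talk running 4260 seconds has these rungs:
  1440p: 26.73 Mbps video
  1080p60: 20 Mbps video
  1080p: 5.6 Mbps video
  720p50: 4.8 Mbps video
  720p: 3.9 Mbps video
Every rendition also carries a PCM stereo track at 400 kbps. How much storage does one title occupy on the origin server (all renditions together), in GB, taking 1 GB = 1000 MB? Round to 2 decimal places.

Audio: 400 kbps = 0.400 Mbps.
Sum of rendition bitrates: (26.73+0.400) + (20+0.400) + (5.6+0.400) + (4.8+0.400) + (3.9+0.400) = 63.030 Mbps.
× 4260 s = 268,508 Mb = 33,563 MB = 33.56 GB.

33.56 GB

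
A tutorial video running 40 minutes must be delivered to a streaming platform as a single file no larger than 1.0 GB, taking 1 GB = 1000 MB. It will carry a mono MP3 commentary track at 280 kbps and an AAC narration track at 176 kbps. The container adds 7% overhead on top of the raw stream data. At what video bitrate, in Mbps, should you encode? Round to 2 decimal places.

2.66 Mbps

Budget: 1.0 GB = 8000.0 Mb.
Stream payload after overhead: 8000.0 / 1.07 = 7476.6 Mb.
40 min = 2400 s
Total bitrate budget: 7476.6 Mb / 2400 s = 3.115 Mbps.
Audio total: 280 + 176 = 456 kbps = 0.456 Mbps.
Video: 3.115 − 0.456 = 2.659 Mbps.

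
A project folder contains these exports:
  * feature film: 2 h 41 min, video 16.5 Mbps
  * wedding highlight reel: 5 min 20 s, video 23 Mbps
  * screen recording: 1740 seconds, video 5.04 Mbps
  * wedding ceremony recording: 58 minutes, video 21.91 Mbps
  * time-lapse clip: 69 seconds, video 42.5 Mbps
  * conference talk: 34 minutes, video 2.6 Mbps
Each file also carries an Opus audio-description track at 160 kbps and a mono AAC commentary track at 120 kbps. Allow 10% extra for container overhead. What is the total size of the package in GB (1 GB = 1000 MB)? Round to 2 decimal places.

Audio total: 160 + 120 = 280 kbps = 0.280 Mbps.
feature film: 16.780 Mbps × 9660 s × 1.10 = 178304.3 Mb
wedding highlight reel: 23.280 Mbps × 320 s × 1.10 = 8194.6 Mb
screen recording: 5.320 Mbps × 1740 s × 1.10 = 10182.5 Mb
wedding ceremony recording: 22.190 Mbps × 3480 s × 1.10 = 84943.3 Mb
time-lapse clip: 42.780 Mbps × 69 s × 1.10 = 3247.0 Mb
conference talk: 2.880 Mbps × 2040 s × 1.10 = 6462.7 Mb
Total: 291334.4 Mb = 36416.8 MB.
= 36.42 GB.

36.42 GB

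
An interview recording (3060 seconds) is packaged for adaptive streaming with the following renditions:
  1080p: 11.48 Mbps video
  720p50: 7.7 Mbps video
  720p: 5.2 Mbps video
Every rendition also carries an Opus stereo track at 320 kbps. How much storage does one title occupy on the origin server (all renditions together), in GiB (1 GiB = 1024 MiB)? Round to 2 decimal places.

Audio: 320 kbps = 0.320 Mbps.
Sum of rendition bitrates: (11.48+0.320) + (7.7+0.320) + (5.2+0.320) = 25.340 Mbps.
× 3060 s = 77,540 Mb = 9,693 MB = 9.027 GiB.

9.03 GiB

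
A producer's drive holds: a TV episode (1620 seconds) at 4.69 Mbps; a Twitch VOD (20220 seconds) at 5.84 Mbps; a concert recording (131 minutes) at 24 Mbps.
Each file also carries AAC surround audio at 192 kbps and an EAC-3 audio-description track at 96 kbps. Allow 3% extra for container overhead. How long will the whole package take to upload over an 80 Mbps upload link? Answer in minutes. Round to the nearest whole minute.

Audio total: 192 + 96 = 288 kbps = 0.288 Mbps.
TV episode: 4.978 Mbps × 1620 s × 1.03 = 8306.3 Mb
Twitch VOD: 6.128 Mbps × 20220 s × 1.03 = 127625.4 Mb
concert recording: 24.288 Mbps × 7860 s × 1.03 = 196630.8 Mb
Total: 332562.5 Mb = 41570.3 MB.
At 80 Mbps: 332562.5 / 80 = 4157 s ≈ 69.3 minutes.

69 minutes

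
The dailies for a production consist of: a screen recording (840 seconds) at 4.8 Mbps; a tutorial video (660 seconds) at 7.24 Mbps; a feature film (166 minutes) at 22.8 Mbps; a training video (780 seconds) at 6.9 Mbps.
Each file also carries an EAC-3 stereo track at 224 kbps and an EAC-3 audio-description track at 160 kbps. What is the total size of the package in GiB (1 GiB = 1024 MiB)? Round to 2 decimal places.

Audio total: 224 + 160 = 384 kbps = 0.384 Mbps.
screen recording: 5.184 Mbps × 840 s = 4354.6 Mb
tutorial video: 7.624 Mbps × 660 s = 5031.8 Mb
feature film: 23.184 Mbps × 9960 s = 230912.6 Mb
training video: 7.284 Mbps × 780 s = 5681.5 Mb
Total: 245980.6 Mb = 30747.6 MB.
= 28.64 GiB.

28.64 GiB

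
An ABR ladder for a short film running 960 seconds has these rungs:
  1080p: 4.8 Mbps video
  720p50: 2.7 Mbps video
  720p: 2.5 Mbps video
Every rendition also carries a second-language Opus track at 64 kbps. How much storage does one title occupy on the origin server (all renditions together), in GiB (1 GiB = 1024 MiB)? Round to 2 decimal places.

Audio: 64 kbps = 0.064 Mbps.
Sum of rendition bitrates: (4.8+0.064) + (2.7+0.064) + (2.5+0.064) = 10.192 Mbps.
× 960 s = 9,784 Mb = 1,223 MB = 1.139 GiB.

1.14 GiB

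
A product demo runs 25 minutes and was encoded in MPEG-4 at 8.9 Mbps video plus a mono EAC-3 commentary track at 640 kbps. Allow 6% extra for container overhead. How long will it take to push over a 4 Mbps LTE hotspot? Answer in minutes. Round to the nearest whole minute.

63 minutes

25 min = 1500 s
Audio: 640 kbps = 0.640 Mbps.
Total bitrate: 9.540 Mbps.
File: 9.540 Mbps × 1500 s = 14310.0 Mb.
With 6% container overhead: ×1.06. → 15168.6 Mb.
At 4 Mbps: 15168.6 / 4 = 3792.2 s ≈ 63.2 minutes.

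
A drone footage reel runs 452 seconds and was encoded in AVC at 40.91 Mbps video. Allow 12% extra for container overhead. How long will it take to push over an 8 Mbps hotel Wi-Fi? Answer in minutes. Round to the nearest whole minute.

File: 40.910 Mbps × 452 s = 18491.3 Mb.
With 12% container overhead: ×1.12. → 20710.3 Mb.
At 8 Mbps: 20710.3 / 8 = 2588.8 s ≈ 43.1 minutes.

43 minutes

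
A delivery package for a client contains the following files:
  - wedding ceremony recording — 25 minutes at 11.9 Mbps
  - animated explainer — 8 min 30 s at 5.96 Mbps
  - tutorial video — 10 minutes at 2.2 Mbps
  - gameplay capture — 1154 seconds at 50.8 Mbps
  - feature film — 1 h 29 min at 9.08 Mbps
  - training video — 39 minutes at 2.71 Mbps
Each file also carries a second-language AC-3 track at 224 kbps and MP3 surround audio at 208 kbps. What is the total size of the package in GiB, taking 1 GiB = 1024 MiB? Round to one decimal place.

Audio total: 224 + 208 = 432 kbps = 0.432 Mbps.
wedding ceremony recording: 12.332 Mbps × 1500 s = 18498.0 Mb
animated explainer: 6.392 Mbps × 510 s = 3259.9 Mb
tutorial video: 2.632 Mbps × 600 s = 1579.2 Mb
gameplay capture: 51.232 Mbps × 1154 s = 59121.7 Mb
feature film: 9.512 Mbps × 5340 s = 50794.1 Mb
training video: 3.142 Mbps × 2340 s = 7352.3 Mb
Total: 140605.2 Mb = 17575.7 MB.
= 16.37 GiB.

16.4 GiB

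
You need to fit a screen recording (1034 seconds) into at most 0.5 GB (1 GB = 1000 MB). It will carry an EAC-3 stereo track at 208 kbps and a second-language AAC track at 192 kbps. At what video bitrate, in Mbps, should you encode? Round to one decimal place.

3.5 Mbps

Budget: 0.5 GB = 4000.0 Mb.
Total bitrate budget: 4000.0 Mb / 1034 s = 3.868 Mbps.
Audio total: 208 + 192 = 400 kbps = 0.400 Mbps.
Video: 3.868 − 0.400 = 3.468 Mbps.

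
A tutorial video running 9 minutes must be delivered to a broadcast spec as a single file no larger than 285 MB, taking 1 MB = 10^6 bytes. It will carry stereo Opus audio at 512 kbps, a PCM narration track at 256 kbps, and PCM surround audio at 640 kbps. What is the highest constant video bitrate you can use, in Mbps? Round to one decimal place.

Budget: 285 MB = 2280.0 Mb.
9 min = 540 s
Total bitrate budget: 2280.0 Mb / 540 s = 4.222 Mbps.
Audio total: 512 + 256 + 640 = 1408 kbps = 1.408 Mbps.
Video: 4.222 − 1.408 = 2.814 Mbps.

2.8 Mbps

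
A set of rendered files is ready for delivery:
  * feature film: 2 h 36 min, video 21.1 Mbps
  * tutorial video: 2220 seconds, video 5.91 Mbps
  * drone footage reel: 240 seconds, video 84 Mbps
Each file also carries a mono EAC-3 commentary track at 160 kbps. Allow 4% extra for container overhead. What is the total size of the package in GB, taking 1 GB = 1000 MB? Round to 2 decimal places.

30.25 GB

Audio: 160 kbps = 0.160 Mbps.
feature film: 21.260 Mbps × 9360 s × 1.04 = 206953.3 Mb
tutorial video: 6.070 Mbps × 2220 s × 1.04 = 14014.4 Mb
drone footage reel: 84.160 Mbps × 240 s × 1.04 = 21006.3 Mb
Total: 241974.1 Mb = 30246.8 MB.
= 30.25 GB.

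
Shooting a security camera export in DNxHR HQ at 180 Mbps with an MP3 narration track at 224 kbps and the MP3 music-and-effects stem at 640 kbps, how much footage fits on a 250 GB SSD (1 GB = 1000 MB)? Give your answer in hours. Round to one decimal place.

Audio total: 224 + 640 = 864 kbps = 0.864 Mbps.
Total bitrate: 180 + 0.864 = 180.864 Mbps.
Capacity: 250 GB = 2,000,000 Mb.
Recording time: 2,000,000 / 180.864 = 11,058 s ≈ 3.07 hours.

3.1 hours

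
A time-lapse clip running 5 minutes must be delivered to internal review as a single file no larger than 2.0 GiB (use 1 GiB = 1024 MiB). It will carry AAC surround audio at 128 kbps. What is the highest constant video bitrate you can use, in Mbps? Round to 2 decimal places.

57.14 Mbps

Budget: 2.0 GiB = 17179.9 Mb.
5 min = 300 s
Total bitrate budget: 17179.9 Mb / 300 s = 57.266 Mbps.
Audio: 128 kbps = 0.128 Mbps.
Video: 57.266 − 0.128 = 57.138 Mbps.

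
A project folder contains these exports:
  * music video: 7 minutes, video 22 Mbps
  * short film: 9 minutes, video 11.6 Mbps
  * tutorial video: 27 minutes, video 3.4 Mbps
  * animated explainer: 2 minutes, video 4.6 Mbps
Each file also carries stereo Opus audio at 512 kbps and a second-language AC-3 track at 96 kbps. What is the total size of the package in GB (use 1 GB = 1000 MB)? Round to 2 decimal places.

Audio total: 512 + 96 = 608 kbps = 0.608 Mbps.
music video: 22.608 Mbps × 420 s = 9495.4 Mb
short film: 12.208 Mbps × 540 s = 6592.3 Mb
tutorial video: 4.008 Mbps × 1620 s = 6493.0 Mb
animated explainer: 5.208 Mbps × 120 s = 625.0 Mb
Total: 23205.6 Mb = 2900.7 MB.
= 2.901 GB.

2.90 GB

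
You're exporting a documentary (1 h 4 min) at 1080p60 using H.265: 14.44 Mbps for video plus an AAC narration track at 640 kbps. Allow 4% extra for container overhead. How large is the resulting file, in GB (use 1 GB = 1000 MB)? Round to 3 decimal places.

7.528 GB

1 h 4 min = 64 min = 3840 s
Audio: 640 kbps = 0.640 Mbps.
Total bitrate: 14.44 + 0.640 = 15.080 Mbps.
Stream data: 15.080 Mbps × 3840 s = 57907.2 Mb.
With 4% container overhead: ×1.04.
60,223 Mb ÷ 8 = 7,528 MB → 7.528 GB.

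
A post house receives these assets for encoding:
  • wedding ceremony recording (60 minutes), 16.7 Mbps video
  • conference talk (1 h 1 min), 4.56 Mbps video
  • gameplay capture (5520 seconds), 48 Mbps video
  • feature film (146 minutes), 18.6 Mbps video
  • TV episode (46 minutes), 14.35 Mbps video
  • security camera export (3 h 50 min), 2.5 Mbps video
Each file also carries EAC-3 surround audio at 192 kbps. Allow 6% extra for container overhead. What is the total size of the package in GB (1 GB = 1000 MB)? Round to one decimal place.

77.7 GB

Audio: 192 kbps = 0.192 Mbps.
wedding ceremony recording: 16.892 Mbps × 3600 s × 1.06 = 64459.9 Mb
conference talk: 4.752 Mbps × 3660 s × 1.06 = 18435.9 Mb
gameplay capture: 48.192 Mbps × 5520 s × 1.06 = 281981.0 Mb
feature film: 18.792 Mbps × 8760 s × 1.06 = 174495.0 Mb
TV episode: 14.542 Mbps × 2760 s × 1.06 = 42544.1 Mb
security camera export: 2.692 Mbps × 13800 s × 1.06 = 39378.6 Mb
Total: 621294.4 Mb = 77661.8 MB.
= 77.66 GB.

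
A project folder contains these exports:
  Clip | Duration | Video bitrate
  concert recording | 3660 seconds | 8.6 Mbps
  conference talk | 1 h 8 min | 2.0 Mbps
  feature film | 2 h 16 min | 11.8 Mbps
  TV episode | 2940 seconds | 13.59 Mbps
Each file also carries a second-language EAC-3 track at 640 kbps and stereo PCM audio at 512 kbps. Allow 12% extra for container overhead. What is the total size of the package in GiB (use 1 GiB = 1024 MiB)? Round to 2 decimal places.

25.76 GiB

Audio total: 640 + 512 = 1152 kbps = 1.152 Mbps.
concert recording: 9.752 Mbps × 3660 s × 1.12 = 39975.4 Mb
conference talk: 3.152 Mbps × 4080 s × 1.12 = 14403.4 Mb
feature film: 12.952 Mbps × 8160 s × 1.12 = 118370.9 Mb
TV episode: 14.742 Mbps × 2940 s × 1.12 = 48542.5 Mb
Total: 221292.2 Mb = 27661.5 MB.
= 25.76 GiB.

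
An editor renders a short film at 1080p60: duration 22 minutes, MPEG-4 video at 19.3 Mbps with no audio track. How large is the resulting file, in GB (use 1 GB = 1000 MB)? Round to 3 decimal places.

22 min = 1320 s
Total bitrate: 19.3 Mbps.
Stream data: 19.300 Mbps × 1320 s = 25476.0 Mb.
25,476 Mb ÷ 8 = 3,184 MB → 3.184 GB.

3.185 GB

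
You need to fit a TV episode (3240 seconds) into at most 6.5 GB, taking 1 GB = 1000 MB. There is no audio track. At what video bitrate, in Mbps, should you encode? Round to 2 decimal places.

16.05 Mbps

Budget: 6.5 GB = 52000.0 Mb.
Total bitrate budget: 52000.0 Mb / 3240 s = 16.049 Mbps.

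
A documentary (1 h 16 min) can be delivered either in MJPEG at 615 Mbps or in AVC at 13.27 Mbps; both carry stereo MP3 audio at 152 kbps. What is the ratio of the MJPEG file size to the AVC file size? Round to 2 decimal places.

1 h 16 min = 76 min = 4560 s
Audio: 152 kbps = 0.152 Mbps.
MJPEG: 615.152 Mbps × 4560 s = 2805093.1 Mb = 350.637 GB.
AVC: 13.422 Mbps × 4560 s = 61204.3 Mb = 7.651 GB.
Ratio: 350.637 / 7.651 = 45.832.

45.83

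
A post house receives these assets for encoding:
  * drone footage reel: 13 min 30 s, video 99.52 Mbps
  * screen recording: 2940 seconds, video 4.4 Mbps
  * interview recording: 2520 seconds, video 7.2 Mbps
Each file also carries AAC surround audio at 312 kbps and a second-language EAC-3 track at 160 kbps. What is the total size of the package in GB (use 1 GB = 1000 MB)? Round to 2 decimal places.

14.33 GB

Audio total: 312 + 160 = 472 kbps = 0.472 Mbps.
drone footage reel: 99.992 Mbps × 810 s = 80993.5 Mb
screen recording: 4.872 Mbps × 2940 s = 14323.7 Mb
interview recording: 7.672 Mbps × 2520 s = 19333.4 Mb
Total: 114650.6 Mb = 14331.3 MB.
= 14.33 GB.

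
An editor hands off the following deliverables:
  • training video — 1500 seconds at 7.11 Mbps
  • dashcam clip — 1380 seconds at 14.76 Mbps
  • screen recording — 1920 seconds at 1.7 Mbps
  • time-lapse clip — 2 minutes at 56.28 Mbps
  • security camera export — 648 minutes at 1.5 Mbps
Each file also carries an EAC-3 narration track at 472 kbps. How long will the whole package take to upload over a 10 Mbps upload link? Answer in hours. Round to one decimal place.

Audio: 472 kbps = 0.472 Mbps.
training video: 7.582 Mbps × 1500 s = 11373.0 Mb
dashcam clip: 15.232 Mbps × 1380 s = 21020.2 Mb
screen recording: 2.172 Mbps × 1920 s = 4170.2 Mb
time-lapse clip: 56.752 Mbps × 120 s = 6810.2 Mb
security camera export: 1.972 Mbps × 38880 s = 76671.4 Mb
Total: 120045.0 Mb = 15005.6 MB.
At 10 Mbps: 120045.0 / 10 = 12004 s ≈ 3.33 hours.

3.3 hours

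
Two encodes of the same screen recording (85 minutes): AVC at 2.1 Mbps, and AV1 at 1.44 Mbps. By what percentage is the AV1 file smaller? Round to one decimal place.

31.4%

85 min = 5100 s
AVC: 2.100 Mbps × 5100 s = 10710.0 Mb = 1.339 GB.
AV1: 1.440 Mbps × 5100 s = 7344.0 Mb = 0.918 GB.
Reduction: (1 − 0.918/1.339) × 100 = 31.43%.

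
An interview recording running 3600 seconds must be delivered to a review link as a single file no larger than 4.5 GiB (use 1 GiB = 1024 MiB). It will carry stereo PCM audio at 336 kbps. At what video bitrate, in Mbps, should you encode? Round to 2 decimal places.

Budget: 4.5 GiB = 38654.7 Mb.
Total bitrate budget: 38654.7 Mb / 3600 s = 10.737 Mbps.
Audio: 336 kbps = 0.336 Mbps.
Video: 10.737 − 0.336 = 10.401 Mbps.

10.40 Mbps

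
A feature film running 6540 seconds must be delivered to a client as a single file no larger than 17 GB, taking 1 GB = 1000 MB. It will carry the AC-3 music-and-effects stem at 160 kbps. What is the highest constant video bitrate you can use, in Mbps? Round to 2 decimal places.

20.64 Mbps

Budget: 17 GB = 136000.0 Mb.
Total bitrate budget: 136000.0 Mb / 6540 s = 20.795 Mbps.
Audio: 160 kbps = 0.160 Mbps.
Video: 20.795 − 0.160 = 20.635 Mbps.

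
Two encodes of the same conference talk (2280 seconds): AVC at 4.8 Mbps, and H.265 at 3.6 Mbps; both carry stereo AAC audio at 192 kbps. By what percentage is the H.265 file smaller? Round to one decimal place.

Audio: 192 kbps = 0.192 Mbps.
AVC: 4.992 Mbps × 2280 s = 11381.8 Mb = 1.423 GB.
H.265: 3.792 Mbps × 2280 s = 8645.8 Mb = 1.081 GB.
Reduction: (1 − 1.081/1.423) × 100 = 24.04%.

24.0%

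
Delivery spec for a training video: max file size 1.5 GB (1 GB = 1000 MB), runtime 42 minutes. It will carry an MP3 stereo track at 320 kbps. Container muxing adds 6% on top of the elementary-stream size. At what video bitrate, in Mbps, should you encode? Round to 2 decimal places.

Budget: 1.5 GB = 12000.0 Mb.
Stream payload after overhead: 12000.0 / 1.06 = 11320.8 Mb.
42 min = 2520 s
Total bitrate budget: 11320.8 Mb / 2520 s = 4.492 Mbps.
Audio: 320 kbps = 0.320 Mbps.
Video: 4.492 − 0.320 = 4.172 Mbps.

4.17 Mbps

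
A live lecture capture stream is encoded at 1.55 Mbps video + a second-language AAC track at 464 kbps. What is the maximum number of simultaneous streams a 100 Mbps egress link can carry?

Audio: 464 kbps = 0.464 Mbps.
Per-viewer media rate: 2.014 Mbps.
100 Mbps = 100.0 Mbps; 100.0 / 2.014 = 49.65 → 49 viewers.

49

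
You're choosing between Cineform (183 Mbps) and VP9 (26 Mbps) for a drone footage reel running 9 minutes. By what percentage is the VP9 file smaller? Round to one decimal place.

85.8%

9 min = 540 s
Cineform: 183.000 Mbps × 540 s = 98820.0 Mb = 12.352 GB.
VP9: 26.000 Mbps × 540 s = 14040.0 Mb = 1.755 GB.
Reduction: (1 − 1.755/12.352) × 100 = 85.79%.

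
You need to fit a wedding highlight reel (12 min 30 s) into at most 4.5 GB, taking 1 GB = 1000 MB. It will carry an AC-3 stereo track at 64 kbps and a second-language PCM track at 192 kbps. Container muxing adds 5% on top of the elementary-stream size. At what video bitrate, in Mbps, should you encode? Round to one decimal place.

Budget: 4.5 GB = 36000.0 Mb.
Stream payload after overhead: 36000.0 / 1.05 = 34285.7 Mb.
12 min 30 s = 750 s
Total bitrate budget: 34285.7 Mb / 750 s = 45.714 Mbps.
Audio total: 64 + 192 = 256 kbps = 0.256 Mbps.
Video: 45.714 − 0.256 = 45.458 Mbps.

45.5 Mbps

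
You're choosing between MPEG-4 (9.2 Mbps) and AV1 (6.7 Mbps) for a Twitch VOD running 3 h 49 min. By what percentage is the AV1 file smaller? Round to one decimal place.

3 h 49 min = 229 min = 13740 s
MPEG-4: 9.200 Mbps × 13740 s = 126408.0 Mb = 15.801 GB.
AV1: 6.700 Mbps × 13740 s = 92058.0 Mb = 11.507 GB.
Reduction: (1 − 11.507/15.801) × 100 = 27.17%.

27.2%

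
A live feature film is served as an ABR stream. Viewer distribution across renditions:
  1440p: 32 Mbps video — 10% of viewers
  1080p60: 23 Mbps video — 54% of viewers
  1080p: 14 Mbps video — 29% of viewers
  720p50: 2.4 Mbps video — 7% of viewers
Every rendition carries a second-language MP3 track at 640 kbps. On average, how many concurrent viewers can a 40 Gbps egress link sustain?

Audio: 640 kbps = 0.640 Mbps.
Average per-viewer bitrate: 0.10×32.640 + 0.54×23.640 + 0.29×14.640 + 0.07×3.040 = 20.488 Mbps.
40 Gbps = 40,000 Mbps; 40,000 / 20.488 = 1952.36 → 1952.

1952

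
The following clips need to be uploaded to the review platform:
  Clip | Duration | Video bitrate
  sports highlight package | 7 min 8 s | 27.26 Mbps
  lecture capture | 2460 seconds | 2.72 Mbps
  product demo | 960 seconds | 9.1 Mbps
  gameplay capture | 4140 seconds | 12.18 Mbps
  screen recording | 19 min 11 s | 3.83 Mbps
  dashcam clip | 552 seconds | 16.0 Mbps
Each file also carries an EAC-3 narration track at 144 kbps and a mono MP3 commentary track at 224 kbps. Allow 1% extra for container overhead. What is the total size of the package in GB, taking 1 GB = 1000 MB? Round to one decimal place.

11.9 GB

Audio total: 144 + 224 = 368 kbps = 0.368 Mbps.
sports highlight package: 27.628 Mbps × 428 s × 1.01 = 11943.0 Mb
lecture capture: 3.088 Mbps × 2460 s × 1.01 = 7672.4 Mb
product demo: 9.468 Mbps × 960 s × 1.01 = 9180.2 Mb
gameplay capture: 12.548 Mbps × 4140 s × 1.01 = 52468.2 Mb
screen recording: 4.198 Mbps × 1151 s × 1.01 = 4880.2 Mb
dashcam clip: 16.368 Mbps × 552 s × 1.01 = 9125.5 Mb
Total: 95269.6 Mb = 11908.7 MB.
= 11.91 GB.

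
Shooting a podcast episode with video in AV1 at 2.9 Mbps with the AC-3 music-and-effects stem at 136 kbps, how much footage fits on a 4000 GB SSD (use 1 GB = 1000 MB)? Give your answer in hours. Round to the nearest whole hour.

Audio: 136 kbps = 0.136 Mbps.
Total bitrate: 2.9 + 0.136 = 3.036 Mbps.
Capacity: 4000 GB = 32,000,000 Mb.
Recording time: 32,000,000 / 3.036 = 10,540,184 s ≈ 2,928 hours.

2928 hours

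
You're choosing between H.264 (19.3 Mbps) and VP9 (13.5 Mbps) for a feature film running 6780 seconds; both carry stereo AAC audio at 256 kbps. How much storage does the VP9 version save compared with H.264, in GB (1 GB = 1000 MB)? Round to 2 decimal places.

Audio: 256 kbps = 0.256 Mbps.
H.264: 19.556 Mbps × 6780 s = 132589.7 Mb = 16.574 GB.
VP9: 13.756 Mbps × 6780 s = 93265.7 Mb = 11.658 GB.
Saving: 16.574 − 11.658 = 4.915 GB.

4.92 GB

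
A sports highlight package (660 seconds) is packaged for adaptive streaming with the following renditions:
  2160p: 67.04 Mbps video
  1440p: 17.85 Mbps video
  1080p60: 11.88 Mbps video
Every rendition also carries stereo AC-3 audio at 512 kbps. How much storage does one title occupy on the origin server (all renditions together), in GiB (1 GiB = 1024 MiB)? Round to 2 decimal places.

7.55 GiB

Audio: 512 kbps = 0.512 Mbps.
Sum of rendition bitrates: (67.04+0.512) + (17.85+0.512) + (11.88+0.512) = 98.306 Mbps.
× 660 s = 64,882 Mb = 8,110 MB = 7.553 GiB.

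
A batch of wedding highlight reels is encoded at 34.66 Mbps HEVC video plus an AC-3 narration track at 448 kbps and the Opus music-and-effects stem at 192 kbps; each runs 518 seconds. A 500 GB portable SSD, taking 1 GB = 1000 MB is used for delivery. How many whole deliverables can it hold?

Audio total: 448 + 192 = 640 kbps = 0.640 Mbps.
Total bitrate: 35.300 Mbps.
Per item: 35.300 Mbps × 518 s = 18,285 Mb = 2,286 MB.
Capacity: 500 GB = 4,000,000 Mb; 218.75 items → 218 complete.

218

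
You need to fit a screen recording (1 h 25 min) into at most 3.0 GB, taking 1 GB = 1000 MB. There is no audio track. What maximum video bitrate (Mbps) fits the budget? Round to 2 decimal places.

Budget: 3.0 GB = 24000.0 Mb.
1 h 25 min = 85 min = 5100 s
Total bitrate budget: 24000.0 Mb / 5100 s = 4.706 Mbps.

4.71 Mbps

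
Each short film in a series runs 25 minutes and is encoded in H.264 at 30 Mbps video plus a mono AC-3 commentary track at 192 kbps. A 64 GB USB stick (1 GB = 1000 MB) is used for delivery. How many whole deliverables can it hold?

25 min = 1500 s
Audio: 192 kbps = 0.192 Mbps.
Total bitrate: 30.192 Mbps.
Per item: 30.192 Mbps × 1500 s = 45,288 Mb = 5,661 MB.
Capacity: 64 GB = 512,000 Mb; 11.31 items → 11 complete.

11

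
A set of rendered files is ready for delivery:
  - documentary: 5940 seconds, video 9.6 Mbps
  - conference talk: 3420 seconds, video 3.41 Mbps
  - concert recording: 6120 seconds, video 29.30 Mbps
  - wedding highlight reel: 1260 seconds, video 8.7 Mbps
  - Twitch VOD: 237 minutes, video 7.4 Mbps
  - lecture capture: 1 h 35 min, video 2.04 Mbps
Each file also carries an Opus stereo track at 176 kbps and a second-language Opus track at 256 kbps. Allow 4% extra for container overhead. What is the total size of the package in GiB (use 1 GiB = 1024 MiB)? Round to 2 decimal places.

Audio total: 176 + 256 = 432 kbps = 0.432 Mbps.
documentary: 10.032 Mbps × 5940 s × 1.04 = 61973.7 Mb
conference talk: 3.842 Mbps × 3420 s × 1.04 = 13665.2 Mb
concert recording: 29.732 Mbps × 6120 s × 1.04 = 189238.2 Mb
wedding highlight reel: 9.132 Mbps × 1260 s × 1.04 = 11966.6 Mb
Twitch VOD: 7.832 Mbps × 14220 s × 1.04 = 115825.9 Mb
lecture capture: 2.472 Mbps × 5700 s × 1.04 = 14654.0 Mb
Total: 407323.6 Mb = 50915.5 MB.
= 47.42 GiB.

47.42 GiB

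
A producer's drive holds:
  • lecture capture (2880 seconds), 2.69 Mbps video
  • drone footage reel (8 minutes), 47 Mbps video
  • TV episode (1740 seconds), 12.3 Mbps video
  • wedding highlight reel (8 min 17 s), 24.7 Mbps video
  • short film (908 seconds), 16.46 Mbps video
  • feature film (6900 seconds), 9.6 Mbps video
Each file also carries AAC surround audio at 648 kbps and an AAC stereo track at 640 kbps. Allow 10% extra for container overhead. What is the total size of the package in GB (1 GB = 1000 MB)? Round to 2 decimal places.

22.34 GB

Audio total: 648 + 640 = 1288 kbps = 1.288 Mbps.
lecture capture: 3.978 Mbps × 2880 s × 1.10 = 12602.3 Mb
drone footage reel: 48.288 Mbps × 480 s × 1.10 = 25496.1 Mb
TV episode: 13.588 Mbps × 1740 s × 1.10 = 26007.4 Mb
wedding highlight reel: 25.988 Mbps × 497 s × 1.10 = 14207.6 Mb
short film: 17.748 Mbps × 908 s × 1.10 = 17726.7 Mb
feature film: 10.888 Mbps × 6900 s × 1.10 = 82639.9 Mb
Total: 178680.1 Mb = 22335.0 MB.
= 22.34 GB.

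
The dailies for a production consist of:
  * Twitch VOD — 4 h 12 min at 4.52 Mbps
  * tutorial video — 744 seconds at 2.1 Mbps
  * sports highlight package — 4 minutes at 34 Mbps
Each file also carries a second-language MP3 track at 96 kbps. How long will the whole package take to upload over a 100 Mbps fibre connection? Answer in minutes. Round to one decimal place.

Audio: 96 kbps = 0.096 Mbps.
Twitch VOD: 4.616 Mbps × 15120 s = 69793.9 Mb
tutorial video: 2.196 Mbps × 744 s = 1633.8 Mb
sports highlight package: 34.096 Mbps × 240 s = 8183.0 Mb
Total: 79610.8 Mb = 9951.3 MB.
At 100 Mbps: 79610.8 / 100 = 796 s ≈ 13.3 minutes.

13.3 minutes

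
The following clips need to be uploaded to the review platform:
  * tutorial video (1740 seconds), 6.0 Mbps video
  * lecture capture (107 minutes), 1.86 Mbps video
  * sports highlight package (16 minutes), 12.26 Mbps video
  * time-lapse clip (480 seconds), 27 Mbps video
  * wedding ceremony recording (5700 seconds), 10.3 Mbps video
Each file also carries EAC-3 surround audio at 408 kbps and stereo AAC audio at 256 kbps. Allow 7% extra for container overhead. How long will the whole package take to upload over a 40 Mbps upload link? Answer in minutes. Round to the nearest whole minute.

Audio total: 408 + 256 = 664 kbps = 0.664 Mbps.
tutorial video: 6.664 Mbps × 1740 s × 1.07 = 12407.0 Mb
lecture capture: 2.524 Mbps × 6420 s × 1.07 = 17338.4 Mb
sports highlight package: 12.924 Mbps × 960 s × 1.07 = 13275.5 Mb
time-lapse clip: 27.664 Mbps × 480 s × 1.07 = 14208.2 Mb
wedding ceremony recording: 10.964 Mbps × 5700 s × 1.07 = 66869.4 Mb
Total: 124098.6 Mb = 15512.3 MB.
At 40 Mbps: 124098.6 / 40 = 3102 s ≈ 51.7 minutes.

52 minutes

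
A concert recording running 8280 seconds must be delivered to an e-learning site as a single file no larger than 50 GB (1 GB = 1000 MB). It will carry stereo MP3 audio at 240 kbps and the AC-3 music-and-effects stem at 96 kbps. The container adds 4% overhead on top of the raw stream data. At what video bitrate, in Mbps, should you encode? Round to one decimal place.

Budget: 50 GB = 400000.0 Mb.
Stream payload after overhead: 400000.0 / 1.04 = 384615.4 Mb.
Total bitrate budget: 384615.4 Mb / 8280 s = 46.451 Mbps.
Audio total: 240 + 96 = 336 kbps = 0.336 Mbps.
Video: 46.451 − 0.336 = 46.115 Mbps.

46.1 Mbps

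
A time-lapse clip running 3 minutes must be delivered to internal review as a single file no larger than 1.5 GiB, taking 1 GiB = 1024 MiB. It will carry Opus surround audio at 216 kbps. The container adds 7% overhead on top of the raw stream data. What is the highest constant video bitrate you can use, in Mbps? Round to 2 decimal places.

66.68 Mbps

Budget: 1.5 GiB = 12884.9 Mb.
Stream payload after overhead: 12884.9 / 1.07 = 12042.0 Mb.
3 min = 180 s
Total bitrate budget: 12042.0 Mb / 180 s = 66.900 Mbps.
Audio: 216 kbps = 0.216 Mbps.
Video: 66.900 − 0.216 = 66.684 Mbps.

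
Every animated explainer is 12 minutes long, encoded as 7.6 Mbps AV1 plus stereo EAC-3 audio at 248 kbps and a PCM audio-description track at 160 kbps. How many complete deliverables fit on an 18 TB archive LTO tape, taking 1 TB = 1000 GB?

24975

12 min = 720 s
Audio total: 248 + 160 = 408 kbps = 0.408 Mbps.
Total bitrate: 8.008 Mbps.
Per item: 8.008 Mbps × 720 s = 5,766 Mb = 720.7 MB.
Capacity: 18 TB = 144,000,000 Mb; 24975.02 items → 24975 complete.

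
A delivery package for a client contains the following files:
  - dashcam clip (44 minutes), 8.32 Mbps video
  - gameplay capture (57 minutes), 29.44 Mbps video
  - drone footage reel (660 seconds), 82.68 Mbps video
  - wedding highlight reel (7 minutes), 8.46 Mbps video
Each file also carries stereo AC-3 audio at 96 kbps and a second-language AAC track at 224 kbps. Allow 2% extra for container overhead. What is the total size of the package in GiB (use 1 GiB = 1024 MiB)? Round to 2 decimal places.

21.74 GiB

Audio total: 96 + 224 = 320 kbps = 0.320 Mbps.
dashcam clip: 8.640 Mbps × 2640 s × 1.02 = 23265.8 Mb
gameplay capture: 29.760 Mbps × 3420 s × 1.02 = 103814.8 Mb
drone footage reel: 83.000 Mbps × 660 s × 1.02 = 55875.6 Mb
wedding highlight reel: 8.780 Mbps × 420 s × 1.02 = 3761.4 Mb
Total: 186717.5 Mb = 23339.7 MB.
= 21.74 GiB.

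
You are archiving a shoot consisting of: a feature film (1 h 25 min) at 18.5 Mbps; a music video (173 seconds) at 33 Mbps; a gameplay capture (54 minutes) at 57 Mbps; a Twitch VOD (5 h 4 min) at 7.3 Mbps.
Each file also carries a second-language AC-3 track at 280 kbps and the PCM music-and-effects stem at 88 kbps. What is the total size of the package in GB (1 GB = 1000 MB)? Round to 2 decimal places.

Audio total: 280 + 88 = 368 kbps = 0.368 Mbps.
feature film: 18.868 Mbps × 5100 s = 96226.8 Mb
music video: 33.368 Mbps × 173 s = 5772.7 Mb
gameplay capture: 57.368 Mbps × 3240 s = 185872.3 Mb
Twitch VOD: 7.668 Mbps × 18240 s = 139864.3 Mb
Total: 427736.1 Mb = 53467.0 MB.
= 53.47 GB.

53.47 GB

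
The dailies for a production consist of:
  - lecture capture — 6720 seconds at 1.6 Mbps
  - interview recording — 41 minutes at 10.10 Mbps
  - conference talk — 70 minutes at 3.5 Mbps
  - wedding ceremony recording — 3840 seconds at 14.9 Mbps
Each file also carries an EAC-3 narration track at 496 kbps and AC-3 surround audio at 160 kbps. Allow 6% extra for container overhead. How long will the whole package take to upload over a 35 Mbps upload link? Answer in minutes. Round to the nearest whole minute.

Audio total: 496 + 160 = 656 kbps = 0.656 Mbps.
lecture capture: 2.256 Mbps × 6720 s × 1.06 = 16069.9 Mb
interview recording: 10.756 Mbps × 2460 s × 1.06 = 28047.3 Mb
conference talk: 4.156 Mbps × 4200 s × 1.06 = 18502.5 Mb
wedding ceremony recording: 15.556 Mbps × 3840 s × 1.06 = 63319.1 Mb
Total: 125938.9 Mb = 15742.4 MB.
At 35 Mbps: 125938.9 / 35 = 3598 s ≈ 60 minutes.

60 minutes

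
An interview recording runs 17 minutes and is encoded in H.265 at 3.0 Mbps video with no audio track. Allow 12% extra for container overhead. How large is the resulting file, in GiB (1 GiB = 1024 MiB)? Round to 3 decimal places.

17 min = 1020 s
Total bitrate: 3.0 Mbps.
Stream data: 3.000 Mbps × 1020 s = 3060.0 Mb.
With 12% container overhead: ×1.12.
3,427 Mb = 428,400,000 bytes ÷ 1,073,741,824 = 0.399 GiB.

0.399 GiB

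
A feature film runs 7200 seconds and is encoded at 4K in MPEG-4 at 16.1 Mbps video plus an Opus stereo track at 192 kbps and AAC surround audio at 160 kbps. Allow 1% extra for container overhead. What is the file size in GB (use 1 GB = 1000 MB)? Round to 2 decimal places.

Audio total: 192 + 160 = 352 kbps = 0.352 Mbps.
Total bitrate: 16.1 + 0.352 = 16.452 Mbps.
Stream data: 16.452 Mbps × 7200 s = 118454.4 Mb.
With 1% container overhead: ×1.01.
119,639 Mb ÷ 8 = 14,955 MB → 14.95 GB.

14.95 GB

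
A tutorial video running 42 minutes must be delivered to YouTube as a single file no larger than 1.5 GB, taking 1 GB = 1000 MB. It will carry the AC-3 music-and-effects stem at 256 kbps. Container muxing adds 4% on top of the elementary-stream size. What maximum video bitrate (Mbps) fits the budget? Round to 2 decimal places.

4.32 Mbps

Budget: 1.5 GB = 12000.0 Mb.
Stream payload after overhead: 12000.0 / 1.04 = 11538.5 Mb.
42 min = 2520 s
Total bitrate budget: 11538.5 Mb / 2520 s = 4.579 Mbps.
Audio: 256 kbps = 0.256 Mbps.
Video: 4.579 − 0.256 = 4.323 Mbps.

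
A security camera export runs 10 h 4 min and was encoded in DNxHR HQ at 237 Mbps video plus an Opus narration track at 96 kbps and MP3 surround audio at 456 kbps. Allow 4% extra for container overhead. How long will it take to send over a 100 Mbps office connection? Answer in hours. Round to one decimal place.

10 h 4 min = 604 min = 36240 s
Audio total: 96 + 456 = 552 kbps = 0.552 Mbps.
Total bitrate: 237.552 Mbps.
File: 237.552 Mbps × 36240 s = 8608884.5 Mb.
With 4% container overhead: ×1.04. → 8953239.9 Mb.
At 100 Mbps: 8953239.9 / 100 = 89532.4 s ≈ 24.9 hours.

24.9 hours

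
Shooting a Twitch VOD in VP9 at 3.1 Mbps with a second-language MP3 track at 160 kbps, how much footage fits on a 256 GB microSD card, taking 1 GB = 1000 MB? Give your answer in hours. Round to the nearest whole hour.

Audio: 160 kbps = 0.160 Mbps.
Total bitrate: 3.1 + 0.160 = 3.260 Mbps.
Capacity: 256 GB = 2,048,000 Mb.
Recording time: 2,048,000 / 3.260 = 628,221 s ≈ 175 hours.

175 hours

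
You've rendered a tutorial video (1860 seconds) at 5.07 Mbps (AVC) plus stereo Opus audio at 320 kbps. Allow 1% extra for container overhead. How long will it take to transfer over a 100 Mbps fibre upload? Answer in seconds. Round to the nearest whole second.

Audio: 320 kbps = 0.320 Mbps.
Total bitrate: 5.390 Mbps.
File: 5.390 Mbps × 1860 s = 10025.4 Mb.
With 1% container overhead: ×1.01. → 10125.7 Mb.
At 100 Mbps: 10125.7 / 100 = 101.3 s ≈ 101 seconds.

101 seconds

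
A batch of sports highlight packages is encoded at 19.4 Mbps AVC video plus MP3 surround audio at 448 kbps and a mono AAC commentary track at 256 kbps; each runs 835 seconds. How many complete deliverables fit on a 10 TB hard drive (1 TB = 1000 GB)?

Audio total: 448 + 256 = 704 kbps = 0.704 Mbps.
Total bitrate: 20.104 Mbps.
Per item: 20.104 Mbps × 835 s = 16,787 Mb = 2,098 MB.
Capacity: 10 TB = 80,000,000 Mb; 4765.64 items → 4765 complete.

4765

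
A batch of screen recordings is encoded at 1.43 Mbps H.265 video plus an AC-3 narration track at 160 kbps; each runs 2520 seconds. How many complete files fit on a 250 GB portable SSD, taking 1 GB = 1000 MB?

499

Audio: 160 kbps = 0.160 Mbps.
Total bitrate: 1.590 Mbps.
Per item: 1.590 Mbps × 2520 s = 4,007 Mb = 500.9 MB.
Capacity: 250 GB = 2,000,000 Mb; 499.15 items → 499 complete.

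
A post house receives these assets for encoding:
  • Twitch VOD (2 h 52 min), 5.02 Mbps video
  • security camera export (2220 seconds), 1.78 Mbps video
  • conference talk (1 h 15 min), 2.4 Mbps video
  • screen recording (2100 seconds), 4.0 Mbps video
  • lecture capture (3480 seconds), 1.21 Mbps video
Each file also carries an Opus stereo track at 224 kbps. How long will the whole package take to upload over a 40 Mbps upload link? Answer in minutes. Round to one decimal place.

35.1 minutes

Audio: 224 kbps = 0.224 Mbps.
Twitch VOD: 5.244 Mbps × 10320 s = 54118.1 Mb
security camera export: 2.004 Mbps × 2220 s = 4448.9 Mb
conference talk: 2.624 Mbps × 4500 s = 11808.0 Mb
screen recording: 4.224 Mbps × 2100 s = 8870.4 Mb
lecture capture: 1.434 Mbps × 3480 s = 4990.3 Mb
Total: 84235.7 Mb = 10529.5 MB.
At 40 Mbps: 84235.7 / 40 = 2106 s ≈ 35.1 minutes.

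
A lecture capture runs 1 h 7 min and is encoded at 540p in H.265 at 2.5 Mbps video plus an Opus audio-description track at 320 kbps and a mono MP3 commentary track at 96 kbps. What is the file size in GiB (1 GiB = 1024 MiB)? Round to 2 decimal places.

1.36 GiB

1 h 7 min = 67 min = 4020 s
Audio total: 320 + 96 = 416 kbps = 0.416 Mbps.
Total bitrate: 2.5 + 0.416 = 2.916 Mbps.
Stream data: 2.916 Mbps × 4020 s = 11722.3 Mb.
11,722 Mb = 1,465,290,000 bytes ÷ 1,073,741,824 = 1.365 GiB.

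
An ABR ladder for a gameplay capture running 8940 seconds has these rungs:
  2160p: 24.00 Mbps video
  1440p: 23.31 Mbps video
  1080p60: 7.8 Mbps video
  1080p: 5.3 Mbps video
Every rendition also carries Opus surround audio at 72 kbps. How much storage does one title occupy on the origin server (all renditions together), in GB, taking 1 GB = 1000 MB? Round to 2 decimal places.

67.83 GB

Audio: 72 kbps = 0.072 Mbps.
Sum of rendition bitrates: (24.00+0.072) + (23.31+0.072) + (7.8+0.072) + (5.3+0.072) = 60.698 Mbps.
× 8940 s = 542,640 Mb = 67,830 MB = 67.83 GB.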